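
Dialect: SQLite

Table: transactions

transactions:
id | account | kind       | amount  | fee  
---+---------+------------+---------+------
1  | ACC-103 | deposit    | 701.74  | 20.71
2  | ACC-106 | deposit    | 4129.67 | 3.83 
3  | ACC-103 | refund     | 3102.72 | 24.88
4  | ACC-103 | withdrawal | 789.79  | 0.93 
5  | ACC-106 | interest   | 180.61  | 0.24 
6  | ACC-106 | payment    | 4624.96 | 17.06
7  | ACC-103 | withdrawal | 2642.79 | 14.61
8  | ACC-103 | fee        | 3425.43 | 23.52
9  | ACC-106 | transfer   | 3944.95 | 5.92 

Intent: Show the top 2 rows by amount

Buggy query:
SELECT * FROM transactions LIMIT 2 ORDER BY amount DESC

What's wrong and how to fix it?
Bug: ORDER BY cannot follow LIMIT; LIMIT is the final clause

Fix: Swap the clauses: ORDER BY first, then LIMIT

Corrected query:
SELECT * FROM transactions ORDER BY amount DESC LIMIT 2

Result:
id | account | kind    | amount  | fee  
---+---------+---------+---------+------
6  | ACC-106 | payment | 4624.96 | 17.06
2  | ACC-106 | deposit | 4129.67 | 3.83 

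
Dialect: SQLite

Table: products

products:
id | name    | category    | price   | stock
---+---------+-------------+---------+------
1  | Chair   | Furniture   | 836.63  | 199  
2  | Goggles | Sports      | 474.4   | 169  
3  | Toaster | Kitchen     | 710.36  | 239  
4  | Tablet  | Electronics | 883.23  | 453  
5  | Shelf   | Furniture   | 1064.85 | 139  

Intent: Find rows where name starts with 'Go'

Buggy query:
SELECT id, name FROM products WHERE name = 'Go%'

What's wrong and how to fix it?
Bug: Wildcards only work with LIKE; '=' treats '%' as a literal character

Fix: Use LIKE for wildcard pattern matching

Corrected query:
SELECT id, name FROM products WHERE name LIKE 'Go%'

Result:
id | name   
---+--------
2  | Goggles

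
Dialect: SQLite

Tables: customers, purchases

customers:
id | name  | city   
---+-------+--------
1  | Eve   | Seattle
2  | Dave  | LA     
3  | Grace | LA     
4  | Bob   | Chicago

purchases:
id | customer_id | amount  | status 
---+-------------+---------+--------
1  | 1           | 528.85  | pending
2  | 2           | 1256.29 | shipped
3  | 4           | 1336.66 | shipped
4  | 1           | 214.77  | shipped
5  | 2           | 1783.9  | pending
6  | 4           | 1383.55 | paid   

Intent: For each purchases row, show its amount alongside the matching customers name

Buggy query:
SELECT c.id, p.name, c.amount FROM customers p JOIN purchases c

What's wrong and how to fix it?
Bug: Missing join condition: each purchases row is matched to all customers rows instead of just its own

Fix: Add ON c.customer_id = p.id to the JOIN

Corrected query:
SELECT c.id, p.name, c.amount FROM customers p JOIN purchases c ON c.customer_id = p.id

Result:
id | name | amount 
---+------+--------
1  | Eve  | 528.85 
2  | Dave | 1256.29
3  | Bob  | 1336.66
4  | Eve  | 214.77 
5  | Dave | 1783.9 
6  | Bob  | 1383.55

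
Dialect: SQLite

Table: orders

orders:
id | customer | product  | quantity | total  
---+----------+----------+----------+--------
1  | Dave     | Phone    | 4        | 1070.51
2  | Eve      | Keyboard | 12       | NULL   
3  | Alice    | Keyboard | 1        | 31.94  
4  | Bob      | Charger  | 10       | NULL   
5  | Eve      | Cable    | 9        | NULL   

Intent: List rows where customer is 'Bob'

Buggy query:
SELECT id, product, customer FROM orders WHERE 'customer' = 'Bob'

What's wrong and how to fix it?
Bug: Single quotes denote string literals in SQL; the column name is being compared as a constant string

Fix: Reference the column as customer without single quotes

Corrected query:
SELECT id, product, customer FROM orders WHERE customer = 'Bob'

Result:
id | product | customer
---+---------+---------
4  | Charger | Bob     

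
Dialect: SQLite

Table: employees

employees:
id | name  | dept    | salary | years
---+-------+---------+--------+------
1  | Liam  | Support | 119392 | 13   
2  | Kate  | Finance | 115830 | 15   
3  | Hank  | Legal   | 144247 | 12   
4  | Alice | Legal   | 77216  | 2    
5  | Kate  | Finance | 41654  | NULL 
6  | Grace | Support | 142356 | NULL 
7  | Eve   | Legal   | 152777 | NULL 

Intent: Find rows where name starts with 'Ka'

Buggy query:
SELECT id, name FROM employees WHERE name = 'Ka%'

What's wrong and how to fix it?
Bug: Wildcards only work with LIKE; '=' treats '%' as a literal character

Fix: Use LIKE for wildcard pattern matching

Corrected query:
SELECT id, name FROM employees WHERE name LIKE 'Ka%'

Result:
id | name
---+-----
2  | Kate
5  | Kate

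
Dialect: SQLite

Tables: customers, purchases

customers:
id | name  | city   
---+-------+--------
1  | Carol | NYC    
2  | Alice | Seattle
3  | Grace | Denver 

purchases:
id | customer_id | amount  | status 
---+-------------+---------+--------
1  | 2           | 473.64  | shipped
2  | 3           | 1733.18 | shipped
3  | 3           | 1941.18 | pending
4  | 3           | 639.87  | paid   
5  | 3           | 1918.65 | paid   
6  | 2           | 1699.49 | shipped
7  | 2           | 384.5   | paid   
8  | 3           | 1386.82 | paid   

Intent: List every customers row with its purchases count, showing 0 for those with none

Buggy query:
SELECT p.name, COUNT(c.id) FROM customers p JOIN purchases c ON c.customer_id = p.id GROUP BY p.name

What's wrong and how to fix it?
Bug: An inner join excludes parents with zero children

Fix: Use LEFT JOIN so parents without children still appear (COUNT(c.id) gives 0)

Corrected query:
SELECT p.name, COUNT(c.id) FROM customers p LEFT JOIN purchases c ON c.customer_id = p.id GROUP BY p.name

Result:
name  | COUNT(c.id)
------+------------
Alice | 3          
Carol | 0          
Grace | 5          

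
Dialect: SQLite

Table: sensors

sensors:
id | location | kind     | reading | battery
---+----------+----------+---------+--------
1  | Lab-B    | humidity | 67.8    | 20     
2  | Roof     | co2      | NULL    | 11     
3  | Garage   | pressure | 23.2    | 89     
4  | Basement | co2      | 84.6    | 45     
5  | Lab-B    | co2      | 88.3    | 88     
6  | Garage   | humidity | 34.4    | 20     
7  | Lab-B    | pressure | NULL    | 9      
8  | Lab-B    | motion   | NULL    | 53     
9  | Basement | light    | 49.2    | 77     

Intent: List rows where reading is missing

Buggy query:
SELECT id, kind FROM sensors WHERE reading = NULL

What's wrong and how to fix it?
Bug: Comparing to NULL with '=' never matches; NULL = NULL is unknown, not true

Fix: Replace '= NULL' with 'IS NULL'

Corrected query:
SELECT id, kind FROM sensors WHERE reading IS NULL

Result:
id | kind    
---+---------
2  | co2     
7  | pressure
8  | motion  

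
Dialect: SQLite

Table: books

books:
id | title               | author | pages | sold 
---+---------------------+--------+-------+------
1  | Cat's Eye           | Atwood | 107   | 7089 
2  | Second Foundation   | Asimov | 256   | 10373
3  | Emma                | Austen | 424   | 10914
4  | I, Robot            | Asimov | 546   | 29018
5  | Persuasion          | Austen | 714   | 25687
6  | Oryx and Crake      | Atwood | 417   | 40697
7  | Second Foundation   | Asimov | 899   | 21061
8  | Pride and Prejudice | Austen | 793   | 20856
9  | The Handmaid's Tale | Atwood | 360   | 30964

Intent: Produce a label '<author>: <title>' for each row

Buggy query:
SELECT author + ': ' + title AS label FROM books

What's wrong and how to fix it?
Bug: '+' is numeric addition; on text columns SQLite converts them to 0 instead of concatenating

Fix: Use the || operator for string concatenation

Corrected query:
SELECT author || ': ' || title AS label FROM books

Result:
label                      
---------------------------
Atwood: Cat's Eye          
Asimov: Second Foundation  
Austen: Emma               
Asimov: I, Robot           
Austen: Persuasion         
Atwood: Oryx and Crake     
Asimov: Second Foundation  
Austen: Pride and Prejudice
Atwood: The Handmaid's Tale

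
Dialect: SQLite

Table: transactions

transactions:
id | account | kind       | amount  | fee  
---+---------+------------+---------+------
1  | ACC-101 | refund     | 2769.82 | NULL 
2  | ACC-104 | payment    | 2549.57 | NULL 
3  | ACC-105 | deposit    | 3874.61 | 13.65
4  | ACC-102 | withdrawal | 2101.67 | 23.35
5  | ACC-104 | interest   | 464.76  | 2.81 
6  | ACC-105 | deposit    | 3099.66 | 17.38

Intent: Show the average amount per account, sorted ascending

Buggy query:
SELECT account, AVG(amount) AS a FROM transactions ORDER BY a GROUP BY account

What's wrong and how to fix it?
Bug: GROUP BY must precede ORDER BY

Fix: Move ORDER BY to the end, after GROUP BY

Corrected query:
SELECT account, AVG(amount) AS a FROM transactions GROUP BY account ORDER BY a

Result:
account | a       
--------+---------
ACC-104 | 1507.165
ACC-102 | 2101.67 
ACC-101 | 2769.82 
ACC-105 | 3487.135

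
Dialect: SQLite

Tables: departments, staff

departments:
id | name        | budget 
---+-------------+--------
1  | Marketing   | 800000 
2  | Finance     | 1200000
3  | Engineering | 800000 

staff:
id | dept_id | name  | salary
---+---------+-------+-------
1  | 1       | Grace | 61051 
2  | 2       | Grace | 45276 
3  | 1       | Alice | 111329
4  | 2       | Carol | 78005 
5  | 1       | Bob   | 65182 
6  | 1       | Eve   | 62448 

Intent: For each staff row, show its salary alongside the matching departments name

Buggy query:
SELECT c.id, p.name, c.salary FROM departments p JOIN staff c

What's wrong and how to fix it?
Bug: Missing join condition: each staff row is matched to all departments rows instead of just its own

Fix: Add ON c.dept_id = p.id to the JOIN

Corrected query:
SELECT c.id, p.name, c.salary FROM departments p JOIN staff c ON c.dept_id = p.id

Result:
id | name      | salary
---+-----------+-------
1  | Marketing | 61051 
2  | Finance   | 45276 
3  | Marketing | 111329
4  | Finance   | 78005 
5  | Marketing | 65182 
6  | Marketing | 62448 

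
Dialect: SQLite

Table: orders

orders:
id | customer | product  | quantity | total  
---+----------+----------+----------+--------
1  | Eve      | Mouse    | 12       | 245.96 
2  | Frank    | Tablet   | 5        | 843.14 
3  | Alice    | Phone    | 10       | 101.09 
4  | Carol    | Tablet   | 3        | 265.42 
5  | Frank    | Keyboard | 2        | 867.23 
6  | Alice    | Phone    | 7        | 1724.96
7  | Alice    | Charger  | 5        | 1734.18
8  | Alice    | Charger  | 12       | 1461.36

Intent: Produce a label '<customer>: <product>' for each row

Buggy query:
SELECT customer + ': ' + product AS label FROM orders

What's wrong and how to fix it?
Bug: '+' is numeric addition; on text columns SQLite converts them to 0 instead of concatenating

Fix: Use the || operator for string concatenation

Corrected query:
SELECT customer || ': ' || product AS label FROM orders

Result:
label          
---------------
Eve: Mouse     
Frank: Tablet  
Alice: Phone   
Carol: Tablet  
Frank: Keyboard
Alice: Phone   
Alice: Charger 
Alice: Charger 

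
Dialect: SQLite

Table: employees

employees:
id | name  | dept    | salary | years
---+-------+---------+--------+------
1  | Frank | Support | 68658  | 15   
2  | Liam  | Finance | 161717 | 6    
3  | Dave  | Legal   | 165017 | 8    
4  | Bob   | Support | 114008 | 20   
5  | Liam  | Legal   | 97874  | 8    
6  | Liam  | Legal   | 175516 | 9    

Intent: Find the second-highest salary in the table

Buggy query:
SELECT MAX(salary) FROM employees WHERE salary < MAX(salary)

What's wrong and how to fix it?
Bug: MAX(salary) on the right of the comparison is an aggregate-in-WHERE error

Fix: Put the inner MAX in a scalar subquery

Corrected query:
SELECT MAX(salary) FROM employees WHERE salary < (SELECT MAX(salary) FROM employees)

Result:
MAX(salary)
-----------
165017     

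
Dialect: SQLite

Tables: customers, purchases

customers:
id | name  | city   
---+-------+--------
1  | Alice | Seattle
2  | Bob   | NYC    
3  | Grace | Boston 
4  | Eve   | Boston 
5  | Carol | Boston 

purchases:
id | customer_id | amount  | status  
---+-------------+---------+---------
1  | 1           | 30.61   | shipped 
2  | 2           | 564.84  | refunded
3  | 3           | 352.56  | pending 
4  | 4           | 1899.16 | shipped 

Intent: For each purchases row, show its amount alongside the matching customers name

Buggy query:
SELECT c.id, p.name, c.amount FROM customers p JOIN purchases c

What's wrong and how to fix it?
Bug: Missing join condition: each purchases row is matched to all customers rows instead of just its own

Fix: Specify the join condition linking the foreign key to the parent id

Corrected query:
SELECT c.id, p.name, c.amount FROM customers p JOIN purchases c ON c.customer_id = p.id

Result:
id | name  | amount 
---+-------+--------
1  | Alice | 30.61  
2  | Bob   | 564.84 
3  | Grace | 352.56 
4  | Eve   | 1899.16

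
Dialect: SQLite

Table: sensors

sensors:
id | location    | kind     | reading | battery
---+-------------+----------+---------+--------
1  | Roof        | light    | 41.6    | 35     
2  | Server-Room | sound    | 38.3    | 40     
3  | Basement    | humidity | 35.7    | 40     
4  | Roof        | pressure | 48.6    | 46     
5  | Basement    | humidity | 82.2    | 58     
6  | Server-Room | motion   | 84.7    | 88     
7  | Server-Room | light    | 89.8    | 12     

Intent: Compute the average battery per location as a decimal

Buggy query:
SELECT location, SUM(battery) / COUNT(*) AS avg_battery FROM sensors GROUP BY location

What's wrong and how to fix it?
Bug: Both operands are integers, so '/' performs integer division and truncates

Fix: Multiply by 1.0 (or CAST to REAL) to force floating-point division

Corrected query:
SELECT location, SUM(battery) * 1.0 / COUNT(*) AS avg_battery FROM sensors GROUP BY location

Result:
location    | avg_battery
------------+------------
Basement    | 49         
Roof        | 40.5       
Server-Room | 46.666667  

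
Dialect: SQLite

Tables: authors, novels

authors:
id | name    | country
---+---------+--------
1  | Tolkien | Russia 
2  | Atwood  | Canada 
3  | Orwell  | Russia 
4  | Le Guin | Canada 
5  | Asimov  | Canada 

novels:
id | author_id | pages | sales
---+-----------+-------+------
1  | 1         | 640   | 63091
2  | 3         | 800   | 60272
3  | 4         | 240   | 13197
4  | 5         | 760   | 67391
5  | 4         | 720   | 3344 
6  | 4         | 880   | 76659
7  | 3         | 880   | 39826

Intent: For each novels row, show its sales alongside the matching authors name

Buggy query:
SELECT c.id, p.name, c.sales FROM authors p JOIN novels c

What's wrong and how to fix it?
Bug: JOIN with no ON clause produces a cartesian product; every novels row pairs with every authors row

Fix: Specify the join condition linking the foreign key to the parent id

Corrected query:
SELECT c.id, p.name, c.sales FROM authors p JOIN novels c ON c.author_id = p.id

Result:
id | name    | sales
---+---------+------
1  | Tolkien | 63091
2  | Orwell  | 60272
3  | Le Guin | 13197
4  | Asimov  | 67391
5  | Le Guin | 3344 
6  | Le Guin | 76659
7  | Orwell  | 39826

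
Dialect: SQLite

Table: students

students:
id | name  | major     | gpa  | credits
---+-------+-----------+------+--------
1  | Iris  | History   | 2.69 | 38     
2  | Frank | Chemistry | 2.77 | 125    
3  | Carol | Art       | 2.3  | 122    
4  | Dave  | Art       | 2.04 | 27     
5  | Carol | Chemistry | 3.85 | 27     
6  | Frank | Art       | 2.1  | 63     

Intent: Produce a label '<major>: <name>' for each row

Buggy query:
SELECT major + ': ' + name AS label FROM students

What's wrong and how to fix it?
Bug: '+' is numeric addition; on text columns SQLite converts them to 0 instead of concatenating

Fix: Use the || operator for string concatenation

Corrected query:
SELECT major || ': ' || name AS label FROM students

Result:
label           
----------------
History: Iris   
Chemistry: Frank
Art: Carol      
Art: Dave       
Chemistry: Carol
Art: Frank      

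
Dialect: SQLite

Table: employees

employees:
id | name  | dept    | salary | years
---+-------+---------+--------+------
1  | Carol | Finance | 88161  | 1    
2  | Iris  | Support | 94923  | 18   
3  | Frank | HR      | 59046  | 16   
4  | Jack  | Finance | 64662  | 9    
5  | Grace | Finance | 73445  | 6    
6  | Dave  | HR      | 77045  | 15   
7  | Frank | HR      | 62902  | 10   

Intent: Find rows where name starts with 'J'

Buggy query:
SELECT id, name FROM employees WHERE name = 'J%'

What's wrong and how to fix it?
Bug: '=' compares the literal string including the % character; pattern matching needs LIKE

Fix: Replace '=' with LIKE so 'J%' is treated as a pattern

Corrected query:
SELECT id, name FROM employees WHERE name LIKE 'J%'

Result:
id | name
---+-----
4  | Jack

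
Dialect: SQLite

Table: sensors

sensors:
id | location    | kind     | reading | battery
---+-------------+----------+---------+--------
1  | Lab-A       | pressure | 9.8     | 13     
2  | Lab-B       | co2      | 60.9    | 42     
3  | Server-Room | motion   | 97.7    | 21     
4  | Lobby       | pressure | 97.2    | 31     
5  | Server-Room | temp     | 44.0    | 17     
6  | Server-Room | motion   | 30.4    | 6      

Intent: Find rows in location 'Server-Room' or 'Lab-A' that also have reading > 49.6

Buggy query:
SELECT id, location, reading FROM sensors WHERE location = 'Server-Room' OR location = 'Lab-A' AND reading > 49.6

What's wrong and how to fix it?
Bug: AND binds tighter than OR, so this parses as location = 'Server-Room' OR (location = 'Lab-A' AND reading > 49.6)

Fix: Group the OR with parentheses (or use IN), then AND the threshold

Corrected query:
SELECT id, location, reading FROM sensors WHERE (location = 'Server-Room' OR location = 'Lab-A') AND reading > 49.6

Result:
id | location    | reading
---+-------------+--------
3  | Server-Room | 97.7   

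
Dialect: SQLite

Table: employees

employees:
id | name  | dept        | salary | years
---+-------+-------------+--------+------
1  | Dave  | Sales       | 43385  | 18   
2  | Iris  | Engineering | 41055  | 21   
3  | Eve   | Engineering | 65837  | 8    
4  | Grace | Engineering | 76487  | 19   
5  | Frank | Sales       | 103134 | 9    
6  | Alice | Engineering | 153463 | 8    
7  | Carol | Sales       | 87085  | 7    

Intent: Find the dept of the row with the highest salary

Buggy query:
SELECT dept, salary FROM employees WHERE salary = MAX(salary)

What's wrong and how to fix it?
Bug: WHERE is evaluated per row; an aggregate over the whole table isn't defined there

Fix: Wrap MAX in a scalar subquery so WHERE compares against a single value

Corrected query:
SELECT dept, salary FROM employees WHERE salary = (SELECT MAX(salary) FROM employees)

Result:
dept        | salary
------------+-------
Engineering | 153463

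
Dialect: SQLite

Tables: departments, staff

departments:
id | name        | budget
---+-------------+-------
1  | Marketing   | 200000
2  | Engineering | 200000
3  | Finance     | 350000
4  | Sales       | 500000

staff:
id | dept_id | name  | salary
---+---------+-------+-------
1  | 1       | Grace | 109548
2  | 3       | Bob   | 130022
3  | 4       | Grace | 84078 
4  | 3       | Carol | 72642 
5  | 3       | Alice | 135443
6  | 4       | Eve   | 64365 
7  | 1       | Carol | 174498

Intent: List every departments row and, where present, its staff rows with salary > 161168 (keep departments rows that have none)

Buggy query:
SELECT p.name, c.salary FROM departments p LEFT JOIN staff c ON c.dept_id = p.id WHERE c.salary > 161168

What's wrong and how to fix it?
Bug: Filtering c.salary in WHERE discards the NULL rows produced by LEFT JOIN, turning it into an inner join

Fix: Move the right-table condition into the ON clause so unmatched parents are kept

Corrected query:
SELECT p.name, c.salary FROM departments p LEFT JOIN staff c ON c.dept_id = p.id AND c.salary > 161168

Result:
name        | salary
------------+-------
Marketing   | 174498
Engineering | NULL  
Finance     | NULL  
Sales       | NULL  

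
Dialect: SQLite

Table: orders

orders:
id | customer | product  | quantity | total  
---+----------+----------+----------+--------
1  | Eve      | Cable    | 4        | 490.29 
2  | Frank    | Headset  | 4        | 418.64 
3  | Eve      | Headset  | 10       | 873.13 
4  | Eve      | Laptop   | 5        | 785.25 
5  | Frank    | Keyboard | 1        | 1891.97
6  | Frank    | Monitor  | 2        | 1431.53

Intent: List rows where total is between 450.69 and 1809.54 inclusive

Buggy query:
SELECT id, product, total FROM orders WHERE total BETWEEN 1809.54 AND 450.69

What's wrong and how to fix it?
Bug: The bounds are reversed; BETWEEN a AND b requires a <= b to match anything

Fix: Swap the bounds so the smaller value comes first

Corrected query:
SELECT id, product, total FROM orders WHERE total BETWEEN 450.69 AND 1809.54

Result:
id | product | total  
---+---------+--------
1  | Cable   | 490.29 
3  | Headset | 873.13 
4  | Laptop  | 785.25 
6  | Monitor | 1431.53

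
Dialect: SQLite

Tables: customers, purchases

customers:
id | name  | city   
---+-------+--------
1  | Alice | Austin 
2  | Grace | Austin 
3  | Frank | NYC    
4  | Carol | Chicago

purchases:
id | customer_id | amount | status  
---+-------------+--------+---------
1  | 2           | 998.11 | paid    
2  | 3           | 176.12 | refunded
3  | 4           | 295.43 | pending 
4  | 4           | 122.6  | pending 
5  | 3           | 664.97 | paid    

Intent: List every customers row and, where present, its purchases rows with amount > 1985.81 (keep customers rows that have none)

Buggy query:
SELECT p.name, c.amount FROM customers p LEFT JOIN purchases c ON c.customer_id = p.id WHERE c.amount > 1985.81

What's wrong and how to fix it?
Bug: A WHERE condition on the right-hand table after LEFT JOIN drops unmatched parents

Fix: Put 'c.amount > 1985.81' in the JOIN's ON clause instead of WHERE

Corrected query:
SELECT p.name, c.amount FROM customers p LEFT JOIN purchases c ON c.customer_id = p.id AND c.amount > 1985.81

Result:
name  | amount
------+-------
Alice | NULL  
Grace | NULL  
Frank | NULL  
Carol | NULL  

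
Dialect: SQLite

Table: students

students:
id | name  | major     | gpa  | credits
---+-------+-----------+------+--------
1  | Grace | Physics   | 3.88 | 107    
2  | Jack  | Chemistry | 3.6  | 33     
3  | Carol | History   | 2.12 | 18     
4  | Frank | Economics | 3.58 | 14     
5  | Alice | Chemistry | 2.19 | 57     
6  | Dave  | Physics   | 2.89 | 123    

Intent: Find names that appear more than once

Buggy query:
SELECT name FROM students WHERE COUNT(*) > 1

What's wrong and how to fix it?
Bug: COUNT(*) is an aggregate and cannot be used in WHERE

Fix: Group first, then use HAVING for the count condition

Corrected query:
SELECT name FROM students GROUP BY name HAVING COUNT(*) > 1

Result:
(no rows)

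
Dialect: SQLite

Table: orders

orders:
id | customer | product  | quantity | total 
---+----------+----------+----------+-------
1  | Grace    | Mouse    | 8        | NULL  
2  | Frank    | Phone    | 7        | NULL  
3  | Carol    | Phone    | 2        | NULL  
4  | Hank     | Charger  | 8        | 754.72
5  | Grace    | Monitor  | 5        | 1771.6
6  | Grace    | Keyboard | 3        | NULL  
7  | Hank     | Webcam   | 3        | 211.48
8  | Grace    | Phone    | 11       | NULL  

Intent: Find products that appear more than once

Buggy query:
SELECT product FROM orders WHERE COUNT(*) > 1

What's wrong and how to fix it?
Bug: COUNT(*) is an aggregate and cannot be used in WHERE

Fix: GROUP BY product, then filter groups with HAVING COUNT(*) > 1

Corrected query:
SELECT product FROM orders GROUP BY product HAVING COUNT(*) > 1

Result:
product
-------
Phone  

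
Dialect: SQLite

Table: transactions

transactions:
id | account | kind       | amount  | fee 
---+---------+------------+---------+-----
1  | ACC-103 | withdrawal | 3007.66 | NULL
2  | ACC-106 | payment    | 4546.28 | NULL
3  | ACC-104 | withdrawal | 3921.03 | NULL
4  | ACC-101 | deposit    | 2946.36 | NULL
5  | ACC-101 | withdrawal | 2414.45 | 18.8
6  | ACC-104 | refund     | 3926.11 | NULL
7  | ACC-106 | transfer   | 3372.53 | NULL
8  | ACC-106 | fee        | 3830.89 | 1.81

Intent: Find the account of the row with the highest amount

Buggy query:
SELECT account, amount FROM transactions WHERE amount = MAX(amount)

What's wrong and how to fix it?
Bug: WHERE is evaluated per row; an aggregate over the whole table isn't defined there

Fix: Wrap MAX in a scalar subquery so WHERE compares against a single value

Corrected query:
SELECT account, amount FROM transactions WHERE amount = (SELECT MAX(amount) FROM transactions)

Result:
account | amount 
--------+--------
ACC-106 | 4546.28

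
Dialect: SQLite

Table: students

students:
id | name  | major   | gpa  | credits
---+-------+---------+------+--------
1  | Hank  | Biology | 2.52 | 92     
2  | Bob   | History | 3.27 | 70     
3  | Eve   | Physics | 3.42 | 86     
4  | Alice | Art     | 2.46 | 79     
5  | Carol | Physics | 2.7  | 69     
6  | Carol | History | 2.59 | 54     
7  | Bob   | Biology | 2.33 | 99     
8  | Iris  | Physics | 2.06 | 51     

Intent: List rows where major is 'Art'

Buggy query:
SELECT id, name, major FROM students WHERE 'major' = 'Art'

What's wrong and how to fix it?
Bug: Single quotes denote string literals in SQL; the column name is being compared as a constant string

Fix: Reference the column as major without single quotes

Corrected query:
SELECT id, name, major FROM students WHERE major = 'Art'

Result:
id | name  | major
---+-------+------
4  | Alice | Art  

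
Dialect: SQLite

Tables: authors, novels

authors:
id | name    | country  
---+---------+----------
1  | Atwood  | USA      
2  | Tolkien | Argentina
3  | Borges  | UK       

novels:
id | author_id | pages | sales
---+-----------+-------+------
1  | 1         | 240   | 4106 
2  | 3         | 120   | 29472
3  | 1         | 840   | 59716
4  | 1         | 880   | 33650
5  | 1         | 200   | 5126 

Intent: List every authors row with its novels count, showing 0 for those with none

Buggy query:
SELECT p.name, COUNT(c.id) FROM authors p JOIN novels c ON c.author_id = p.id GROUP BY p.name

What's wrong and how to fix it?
Bug: An inner join excludes parents with zero children

Fix: Use LEFT JOIN so parents without children still appear (COUNT(c.id) gives 0)

Corrected query:
SELECT p.name, COUNT(c.id) FROM authors p LEFT JOIN novels c ON c.author_id = p.id GROUP BY p.name

Result:
name    | COUNT(c.id)
--------+------------
Atwood  | 4          
Borges  | 1          
Tolkien | 0          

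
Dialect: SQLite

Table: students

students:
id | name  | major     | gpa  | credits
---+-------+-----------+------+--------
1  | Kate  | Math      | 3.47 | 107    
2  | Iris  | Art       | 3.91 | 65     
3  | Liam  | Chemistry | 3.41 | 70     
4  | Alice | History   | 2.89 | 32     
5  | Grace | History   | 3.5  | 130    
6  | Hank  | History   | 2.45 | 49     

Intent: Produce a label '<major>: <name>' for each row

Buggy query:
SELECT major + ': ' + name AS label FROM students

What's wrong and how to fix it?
Bug: '+' is numeric addition; on text columns SQLite converts them to 0 instead of concatenating

Fix: Use the || operator for string concatenation

Corrected query:
SELECT major || ': ' || name AS label FROM students

Result:
label          
---------------
Math: Kate     
Art: Iris      
Chemistry: Liam
History: Alice 
History: Grace 
History: Hank  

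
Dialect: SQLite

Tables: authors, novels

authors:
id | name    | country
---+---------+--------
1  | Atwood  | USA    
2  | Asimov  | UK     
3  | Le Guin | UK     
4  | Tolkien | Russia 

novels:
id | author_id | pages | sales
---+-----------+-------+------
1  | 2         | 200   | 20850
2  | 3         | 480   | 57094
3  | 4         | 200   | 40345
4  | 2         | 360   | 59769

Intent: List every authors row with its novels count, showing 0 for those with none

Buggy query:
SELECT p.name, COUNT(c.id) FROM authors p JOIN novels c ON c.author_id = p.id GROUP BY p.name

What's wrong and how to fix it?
Bug: An inner join excludes parents with zero children

Fix: Use LEFT JOIN so parents without children still appear (COUNT(c.id) gives 0)

Corrected query:
SELECT p.name, COUNT(c.id) FROM authors p LEFT JOIN novels c ON c.author_id = p.id GROUP BY p.name

Result:
name    | COUNT(c.id)
--------+------------
Asimov  | 2          
Atwood  | 0          
Le Guin | 1          
Tolkien | 1          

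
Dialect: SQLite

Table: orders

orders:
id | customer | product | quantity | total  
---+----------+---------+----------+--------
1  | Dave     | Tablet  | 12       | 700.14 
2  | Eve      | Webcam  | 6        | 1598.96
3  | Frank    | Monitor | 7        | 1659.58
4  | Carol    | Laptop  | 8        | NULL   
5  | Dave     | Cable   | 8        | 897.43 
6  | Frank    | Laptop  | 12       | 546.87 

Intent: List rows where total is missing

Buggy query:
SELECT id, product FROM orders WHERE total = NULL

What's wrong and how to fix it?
Bug: Comparing to NULL with '=' never matches; NULL = NULL is unknown, not true

Fix: Use IS NULL to test for NULL

Corrected query:
SELECT id, product FROM orders WHERE total IS NULL

Result:
id | product
---+--------
4  | Laptop 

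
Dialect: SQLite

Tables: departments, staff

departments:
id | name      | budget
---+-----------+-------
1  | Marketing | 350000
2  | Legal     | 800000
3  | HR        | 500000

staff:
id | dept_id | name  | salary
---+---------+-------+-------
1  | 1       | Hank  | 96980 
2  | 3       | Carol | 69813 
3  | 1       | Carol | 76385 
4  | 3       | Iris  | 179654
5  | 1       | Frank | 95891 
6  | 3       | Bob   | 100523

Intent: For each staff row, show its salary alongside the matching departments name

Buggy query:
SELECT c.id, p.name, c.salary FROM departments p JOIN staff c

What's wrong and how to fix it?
Bug: Missing join condition: each staff row is matched to all departments rows instead of just its own

Fix: Specify the join condition linking the foreign key to the parent id

Corrected query:
SELECT c.id, p.name, c.salary FROM departments p JOIN staff c ON c.dept_id = p.id

Result:
id | name      | salary
---+-----------+-------
1  | Marketing | 96980 
2  | HR        | 69813 
3  | Marketing | 76385 
4  | HR        | 179654
5  | Marketing | 95891 
6  | HR        | 100523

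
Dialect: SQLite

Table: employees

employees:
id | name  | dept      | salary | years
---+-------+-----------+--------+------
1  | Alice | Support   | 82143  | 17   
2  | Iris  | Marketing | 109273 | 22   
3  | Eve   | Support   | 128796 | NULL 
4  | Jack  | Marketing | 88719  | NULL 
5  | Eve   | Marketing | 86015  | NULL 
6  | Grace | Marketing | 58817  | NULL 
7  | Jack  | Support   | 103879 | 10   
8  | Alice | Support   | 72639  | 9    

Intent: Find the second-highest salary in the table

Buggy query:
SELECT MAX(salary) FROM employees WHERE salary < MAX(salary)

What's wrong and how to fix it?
Bug: The inner MAX is an aggregate inside WHERE, which is not allowed

Fix: Compute the overall MAX in a subquery, then take MAX of rows below it

Corrected query:
SELECT MAX(salary) FROM employees WHERE salary < (SELECT MAX(salary) FROM employees)

Result:
MAX(salary)
-----------
109273     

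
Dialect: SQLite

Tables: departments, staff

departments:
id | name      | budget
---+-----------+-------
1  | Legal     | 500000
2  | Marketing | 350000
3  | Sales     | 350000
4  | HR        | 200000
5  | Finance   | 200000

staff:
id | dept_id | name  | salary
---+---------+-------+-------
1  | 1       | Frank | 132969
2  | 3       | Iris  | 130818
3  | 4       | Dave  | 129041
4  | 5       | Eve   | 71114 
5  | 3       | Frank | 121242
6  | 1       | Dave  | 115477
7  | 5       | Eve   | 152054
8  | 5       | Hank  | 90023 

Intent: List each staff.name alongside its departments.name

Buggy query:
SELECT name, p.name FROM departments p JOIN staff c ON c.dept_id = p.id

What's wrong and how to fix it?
Bug: Both tables have a 'name' column; the unqualified reference is ambiguous

Fix: Qualify the column with its table alias (c.name)

Corrected query:
SELECT c.name, p.name FROM departments p JOIN staff c ON c.dept_id = p.id

Result:
name  | name   
------+--------
Frank | Legal  
Iris  | Sales  
Dave  | HR     
Eve   | Finance
Frank | Sales  
Dave  | Legal  
Eve   | Finance
Hank  | Finance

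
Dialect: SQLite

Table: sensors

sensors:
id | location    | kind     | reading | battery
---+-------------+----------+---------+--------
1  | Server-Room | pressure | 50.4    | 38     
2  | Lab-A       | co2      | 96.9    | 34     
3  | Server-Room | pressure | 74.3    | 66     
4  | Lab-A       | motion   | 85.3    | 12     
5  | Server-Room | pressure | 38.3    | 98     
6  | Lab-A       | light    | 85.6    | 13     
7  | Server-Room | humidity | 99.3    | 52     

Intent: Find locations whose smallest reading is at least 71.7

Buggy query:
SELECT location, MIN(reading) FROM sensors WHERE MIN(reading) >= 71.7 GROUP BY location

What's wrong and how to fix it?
Bug: Aggregates like MIN are computed per group after WHERE runs

Fix: Use HAVING for the per-group MIN condition

Corrected query:
SELECT location, MIN(reading) FROM sensors GROUP BY location HAVING MIN(reading) >= 71.7

Result:
location | MIN(reading)
---------+-------------
Lab-A    | 85.3        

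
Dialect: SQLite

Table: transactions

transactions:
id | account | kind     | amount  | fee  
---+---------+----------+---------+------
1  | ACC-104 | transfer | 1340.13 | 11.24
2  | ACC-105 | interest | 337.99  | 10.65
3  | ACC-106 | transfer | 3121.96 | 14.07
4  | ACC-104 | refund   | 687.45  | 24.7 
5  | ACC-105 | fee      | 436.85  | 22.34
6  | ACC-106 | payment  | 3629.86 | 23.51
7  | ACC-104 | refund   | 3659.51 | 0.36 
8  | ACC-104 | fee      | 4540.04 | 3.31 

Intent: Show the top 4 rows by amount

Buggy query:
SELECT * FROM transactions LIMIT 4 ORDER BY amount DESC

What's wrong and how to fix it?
Bug: ORDER BY cannot follow LIMIT; LIMIT is the final clause

Fix: Swap the clauses: ORDER BY first, then LIMIT

Corrected query:
SELECT * FROM transactions ORDER BY amount DESC LIMIT 4

Result:
id | account | kind     | amount  | fee  
---+---------+----------+---------+------
8  | ACC-104 | fee      | 4540.04 | 3.31 
7  | ACC-104 | refund   | 3659.51 | 0.36 
6  | ACC-106 | payment  | 3629.86 | 23.51
3  | ACC-106 | transfer | 3121.96 | 14.07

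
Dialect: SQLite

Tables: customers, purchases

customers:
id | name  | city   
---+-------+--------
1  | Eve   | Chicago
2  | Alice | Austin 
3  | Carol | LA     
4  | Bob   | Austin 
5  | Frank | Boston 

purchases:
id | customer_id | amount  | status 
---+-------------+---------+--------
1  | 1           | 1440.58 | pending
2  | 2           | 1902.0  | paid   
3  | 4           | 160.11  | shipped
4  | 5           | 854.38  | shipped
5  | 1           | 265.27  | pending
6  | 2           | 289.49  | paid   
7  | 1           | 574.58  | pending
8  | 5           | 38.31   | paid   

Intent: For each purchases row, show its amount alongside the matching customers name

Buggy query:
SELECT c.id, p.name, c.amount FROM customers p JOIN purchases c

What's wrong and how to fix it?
Bug: Missing join condition: each purchases row is matched to all customers rows instead of just its own

Fix: Specify the join condition linking the foreign key to the parent id

Corrected query:
SELECT c.id, p.name, c.amount FROM customers p JOIN purchases c ON c.customer_id = p.id

Result:
id | name  | amount 
---+-------+--------
1  | Eve   | 1440.58
2  | Alice | 1902   
3  | Bob   | 160.11 
4  | Frank | 854.38 
5  | Eve   | 265.27 
6  | Alice | 289.49 
7  | Eve   | 574.58 
8  | Frank | 38.31  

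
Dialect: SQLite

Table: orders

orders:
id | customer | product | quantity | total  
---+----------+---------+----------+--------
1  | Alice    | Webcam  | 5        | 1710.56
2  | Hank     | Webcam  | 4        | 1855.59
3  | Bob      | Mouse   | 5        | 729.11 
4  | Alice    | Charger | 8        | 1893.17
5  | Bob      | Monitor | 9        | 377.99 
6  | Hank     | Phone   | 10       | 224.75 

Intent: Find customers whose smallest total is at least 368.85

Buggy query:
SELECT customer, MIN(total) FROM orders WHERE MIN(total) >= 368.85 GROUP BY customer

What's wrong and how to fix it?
Bug: Aggregates like MIN are computed per group after WHERE runs

Fix: Use HAVING for the per-group MIN condition

Corrected query:
SELECT customer, MIN(total) FROM orders GROUP BY customer HAVING MIN(total) >= 368.85

Result:
customer | MIN(total)
---------+-----------
Alice    | 1710.56   
Bob      | 377.99    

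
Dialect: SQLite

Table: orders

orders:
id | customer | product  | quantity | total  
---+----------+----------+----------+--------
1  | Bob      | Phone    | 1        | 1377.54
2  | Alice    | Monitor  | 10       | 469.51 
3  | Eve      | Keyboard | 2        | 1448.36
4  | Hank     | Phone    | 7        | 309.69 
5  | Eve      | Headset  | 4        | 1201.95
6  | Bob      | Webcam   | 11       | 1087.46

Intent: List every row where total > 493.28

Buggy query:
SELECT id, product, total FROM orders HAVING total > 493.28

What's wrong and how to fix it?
Bug: This is a non-aggregate query (no GROUP BY, no aggregates), so in SQLite the HAVING clause is invalid here; a row-level condition belongs in WHERE

Fix: Use WHERE for row-level filtering

Corrected query:
SELECT id, product, total FROM orders WHERE total > 493.28

Result:
id | product  | total  
---+----------+--------
1  | Phone    | 1377.54
3  | Keyboard | 1448.36
5  | Headset  | 1201.95
6  | Webcam   | 1087.46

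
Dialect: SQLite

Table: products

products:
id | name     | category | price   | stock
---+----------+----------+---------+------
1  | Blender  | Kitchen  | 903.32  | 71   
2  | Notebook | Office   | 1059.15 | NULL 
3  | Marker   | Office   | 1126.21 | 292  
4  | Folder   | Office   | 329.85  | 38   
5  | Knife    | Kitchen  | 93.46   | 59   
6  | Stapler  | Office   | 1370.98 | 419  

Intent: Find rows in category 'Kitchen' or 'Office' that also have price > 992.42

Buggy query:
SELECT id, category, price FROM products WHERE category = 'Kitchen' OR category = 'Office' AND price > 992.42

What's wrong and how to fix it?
Bug: AND binds tighter than OR, so this parses as category = 'Kitchen' OR (category = 'Office' AND price > 992.42)

Fix: Add parentheses around the OR so the AND applies to both alternatives

Corrected query:
SELECT id, category, price FROM products WHERE (category = 'Kitchen' OR category = 'Office') AND price > 992.42

Result:
id | category | price  
---+----------+--------
2  | Office   | 1059.15
3  | Office   | 1126.21
6  | Office   | 1370.98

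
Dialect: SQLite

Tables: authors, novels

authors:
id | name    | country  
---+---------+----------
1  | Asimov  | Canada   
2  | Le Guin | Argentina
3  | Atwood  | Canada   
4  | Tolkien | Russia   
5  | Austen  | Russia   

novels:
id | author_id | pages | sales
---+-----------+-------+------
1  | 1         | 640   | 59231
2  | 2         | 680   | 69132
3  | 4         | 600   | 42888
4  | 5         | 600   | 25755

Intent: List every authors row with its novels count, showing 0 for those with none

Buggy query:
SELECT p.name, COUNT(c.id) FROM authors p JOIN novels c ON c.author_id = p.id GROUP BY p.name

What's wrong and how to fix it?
Bug: An inner join excludes parents with zero children

Fix: Use LEFT JOIN so parents without children still appear (COUNT(c.id) gives 0)

Corrected query:
SELECT p.name, COUNT(c.id) FROM authors p LEFT JOIN novels c ON c.author_id = p.id GROUP BY p.name

Result:
name    | COUNT(c.id)
--------+------------
Asimov  | 1          
Atwood  | 0          
Austen  | 1          
Le Guin | 1          
Tolkien | 1          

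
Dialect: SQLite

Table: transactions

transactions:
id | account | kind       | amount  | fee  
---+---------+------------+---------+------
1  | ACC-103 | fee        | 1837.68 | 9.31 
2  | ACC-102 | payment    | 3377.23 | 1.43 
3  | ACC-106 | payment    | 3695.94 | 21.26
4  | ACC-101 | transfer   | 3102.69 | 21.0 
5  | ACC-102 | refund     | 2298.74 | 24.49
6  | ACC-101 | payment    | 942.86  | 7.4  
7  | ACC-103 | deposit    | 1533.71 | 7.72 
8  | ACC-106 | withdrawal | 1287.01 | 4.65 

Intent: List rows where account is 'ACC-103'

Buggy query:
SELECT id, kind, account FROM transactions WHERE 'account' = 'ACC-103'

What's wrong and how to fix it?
Bug: 'account' in single quotes is a string literal, not the column; the comparison is literal-vs-literal and never true

Fix: Remove the quotes around the column name (or use double quotes for an identifier)

Corrected query:
SELECT id, kind, account FROM transactions WHERE account = 'ACC-103'

Result:
id | kind    | account
---+---------+--------
1  | fee     | ACC-103
7  | deposit | ACC-103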